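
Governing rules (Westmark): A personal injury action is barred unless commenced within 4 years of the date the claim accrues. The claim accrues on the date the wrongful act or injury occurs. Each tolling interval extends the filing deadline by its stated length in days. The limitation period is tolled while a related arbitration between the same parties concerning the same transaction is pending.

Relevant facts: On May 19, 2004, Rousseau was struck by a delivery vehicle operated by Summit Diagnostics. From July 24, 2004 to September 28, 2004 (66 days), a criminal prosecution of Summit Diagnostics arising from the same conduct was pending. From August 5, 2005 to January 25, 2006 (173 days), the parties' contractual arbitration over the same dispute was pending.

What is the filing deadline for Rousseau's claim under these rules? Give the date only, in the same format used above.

November 8, 2008

The limitation period began to run on May 19, 2004.
Adding the 4 years base period to May 19, 2004 gives a deadline of May 19, 2008, before any tolling.
Because the pending related arbitration ran from August 5, 2005 to January 25, 2006, the deadline is extended by 173 days to November 8, 2008.
No stated provision tolls the period for a criminal prosecution, so the interval from July 24, 2004 to September 28, 2004 has no effect on the deadline.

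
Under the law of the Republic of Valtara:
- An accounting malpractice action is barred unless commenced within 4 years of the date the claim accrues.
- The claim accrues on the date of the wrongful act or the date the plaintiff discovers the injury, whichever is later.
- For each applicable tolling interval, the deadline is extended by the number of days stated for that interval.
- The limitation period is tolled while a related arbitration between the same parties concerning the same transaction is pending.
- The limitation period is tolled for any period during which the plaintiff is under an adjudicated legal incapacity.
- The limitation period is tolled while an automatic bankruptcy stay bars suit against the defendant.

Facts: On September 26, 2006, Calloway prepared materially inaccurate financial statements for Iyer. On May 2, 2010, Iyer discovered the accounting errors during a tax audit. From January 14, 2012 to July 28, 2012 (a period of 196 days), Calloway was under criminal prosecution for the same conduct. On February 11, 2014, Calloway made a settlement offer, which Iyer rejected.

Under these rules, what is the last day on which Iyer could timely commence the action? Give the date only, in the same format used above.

The claim accrued on May 2, 2010 — the later of the September 26, 2006 act and the May 2, 2010 discovery.
The untolled deadline — 4 years after May 2, 2010 — is May 2, 2014.
Although a criminal prosecution ran from January 14, 2012 to July 28, 2012, the stated rules do not make that a tolling event, so it is disregarded.
None of the other events listed affects the running of the period under the stated rules.

May 2, 2014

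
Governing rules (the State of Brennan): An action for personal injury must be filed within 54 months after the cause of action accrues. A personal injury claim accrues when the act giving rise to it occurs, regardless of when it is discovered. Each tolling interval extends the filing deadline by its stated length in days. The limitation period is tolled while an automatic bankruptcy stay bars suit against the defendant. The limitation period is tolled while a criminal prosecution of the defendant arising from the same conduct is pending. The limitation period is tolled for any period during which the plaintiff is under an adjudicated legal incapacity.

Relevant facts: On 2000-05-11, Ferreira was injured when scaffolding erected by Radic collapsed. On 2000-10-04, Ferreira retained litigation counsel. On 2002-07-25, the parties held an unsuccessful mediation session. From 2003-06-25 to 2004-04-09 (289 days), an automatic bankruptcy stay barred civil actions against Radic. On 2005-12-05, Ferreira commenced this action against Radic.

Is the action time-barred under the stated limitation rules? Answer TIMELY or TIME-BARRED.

The limitation period began to run on 2000-05-11.
The untolled deadline — 54 months after 2000-05-11 — is 2004-11-11.
The automatic bankruptcy stay from 2003-06-25 to 2004-04-09 tolled the period for 289 days, extending the deadline to 2005-08-27.
The other events in the timeline have no effect on the limitation period under the stated rules.
The 2005-12-05 filing falls after the 2005-08-27 deadline; the claim is time-barred.

TIME-BARRED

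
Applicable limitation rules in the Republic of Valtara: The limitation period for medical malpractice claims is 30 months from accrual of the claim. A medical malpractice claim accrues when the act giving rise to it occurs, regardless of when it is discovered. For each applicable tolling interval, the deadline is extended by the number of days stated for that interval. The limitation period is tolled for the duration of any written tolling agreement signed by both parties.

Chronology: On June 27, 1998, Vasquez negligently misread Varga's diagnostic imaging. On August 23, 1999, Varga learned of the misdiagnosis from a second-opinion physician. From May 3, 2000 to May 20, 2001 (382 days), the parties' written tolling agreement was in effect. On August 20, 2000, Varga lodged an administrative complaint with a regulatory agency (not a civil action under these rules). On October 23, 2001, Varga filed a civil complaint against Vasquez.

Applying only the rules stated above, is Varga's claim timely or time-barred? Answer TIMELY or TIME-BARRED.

Because the rule ties accrual to occurrence, the claim accrued on June 27, 1998, not on the August 23, 1999 discovery date.
30 months from June 27, 1998 is December 27, 2000.
Because the written tolling agreement ran from May 3, 2000 to May 20, 2001, the deadline is extended by 382 days to January 13, 2002.
None of the other events listed affects the running of the period under the stated rules.
The October 23, 2001 filing precedes the January 13, 2002 deadline; the claim is timely.

TIMELY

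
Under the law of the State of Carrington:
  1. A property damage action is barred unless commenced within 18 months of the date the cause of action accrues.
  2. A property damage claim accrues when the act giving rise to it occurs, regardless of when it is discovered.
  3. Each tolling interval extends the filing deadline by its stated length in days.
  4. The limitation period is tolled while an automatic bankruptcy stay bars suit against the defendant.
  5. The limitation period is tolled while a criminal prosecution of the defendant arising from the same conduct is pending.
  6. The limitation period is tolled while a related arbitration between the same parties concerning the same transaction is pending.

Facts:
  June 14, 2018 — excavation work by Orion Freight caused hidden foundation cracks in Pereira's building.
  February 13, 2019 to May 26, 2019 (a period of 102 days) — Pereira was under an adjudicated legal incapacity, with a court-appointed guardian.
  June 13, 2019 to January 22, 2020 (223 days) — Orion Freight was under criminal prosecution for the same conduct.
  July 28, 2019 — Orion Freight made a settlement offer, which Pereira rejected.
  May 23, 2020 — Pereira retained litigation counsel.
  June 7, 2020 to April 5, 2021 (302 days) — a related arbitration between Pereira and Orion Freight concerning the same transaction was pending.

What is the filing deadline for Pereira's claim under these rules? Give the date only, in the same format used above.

The claim accrued on June 14, 2018, when the wrongful act occurred.
The untolled deadline — 18 months after June 14, 2018 — is December 14, 2019.
Because the pending criminal prosecution ran from June 13, 2019 to January 22, 2020, the deadline is extended by 223 days to July 24, 2020.
Because the pending related arbitration ran from June 7, 2020 to April 5, 2021, the deadline is extended by 302 days to May 22, 2021.
Although the plaintiff's incapacity ran from February 13, 2019 to May 26, 2019, the stated rules do not make that a tolling event, so it is disregarded.
Nothing else in the chronology tolls or restarts the period.

May 22, 2021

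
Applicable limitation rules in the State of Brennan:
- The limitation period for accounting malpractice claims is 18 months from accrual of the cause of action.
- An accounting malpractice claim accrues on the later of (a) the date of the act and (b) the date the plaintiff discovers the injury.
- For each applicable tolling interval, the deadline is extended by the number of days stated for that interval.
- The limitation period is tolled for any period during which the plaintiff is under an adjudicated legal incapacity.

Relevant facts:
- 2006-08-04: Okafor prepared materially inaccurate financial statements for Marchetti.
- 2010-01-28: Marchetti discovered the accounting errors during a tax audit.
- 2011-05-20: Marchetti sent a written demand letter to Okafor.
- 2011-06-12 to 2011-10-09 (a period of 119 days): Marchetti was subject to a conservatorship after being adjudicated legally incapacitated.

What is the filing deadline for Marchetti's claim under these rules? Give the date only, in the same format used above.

Because discovery on 2010-01-28 post-dates the 2006-08-04 act, accrual under the later-of rule falls on 2010-01-28.
18 months from 2010-01-28 is 2011-07-28.
The period was tolled for 119 days by the plaintiff's legal incapacity (2011-06-12 to 2011-10-09), pushing the deadline to 2011-11-24.
None of the other events listed affects the running of the period under the stated rules.

2011-11-24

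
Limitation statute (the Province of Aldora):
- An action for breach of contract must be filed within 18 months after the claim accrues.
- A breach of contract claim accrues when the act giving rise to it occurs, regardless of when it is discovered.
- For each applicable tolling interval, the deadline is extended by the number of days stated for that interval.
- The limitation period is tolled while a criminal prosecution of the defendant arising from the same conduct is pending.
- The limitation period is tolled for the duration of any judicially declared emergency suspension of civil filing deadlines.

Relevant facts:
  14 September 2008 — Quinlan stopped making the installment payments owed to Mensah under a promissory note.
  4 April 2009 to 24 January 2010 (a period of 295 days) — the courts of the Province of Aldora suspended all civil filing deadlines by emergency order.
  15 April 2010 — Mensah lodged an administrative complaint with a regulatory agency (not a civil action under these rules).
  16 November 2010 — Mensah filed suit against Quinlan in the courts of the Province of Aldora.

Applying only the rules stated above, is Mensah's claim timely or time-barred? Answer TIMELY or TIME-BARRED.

The limitation period began to run on 14 September 2008.
The untolled deadline — 18 months after 14 September 2008 — is 14 March 2010.
The period was tolled for 295 days by the emergency suspension of filing deadlines (4 April 2009 to 24 January 2010), pushing the deadline to 3 January 2011.
Nothing else in the chronology tolls or restarts the period.
The 16 November 2010 filing precedes the 3 January 2011 deadline; the claim is timely.

TIMELY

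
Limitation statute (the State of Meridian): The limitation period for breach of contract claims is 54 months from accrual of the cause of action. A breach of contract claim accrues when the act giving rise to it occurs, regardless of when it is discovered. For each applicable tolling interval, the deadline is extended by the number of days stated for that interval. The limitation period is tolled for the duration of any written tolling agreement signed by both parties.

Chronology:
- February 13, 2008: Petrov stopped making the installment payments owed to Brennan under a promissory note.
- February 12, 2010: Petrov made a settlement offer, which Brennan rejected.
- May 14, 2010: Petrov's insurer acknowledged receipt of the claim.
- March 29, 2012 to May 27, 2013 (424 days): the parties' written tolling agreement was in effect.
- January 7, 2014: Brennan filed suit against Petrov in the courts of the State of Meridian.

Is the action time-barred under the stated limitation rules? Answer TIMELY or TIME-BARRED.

TIME-BARRED

The cause of action accrued on February 13, 2008, the date of the act.
Adding the 54 months base period to February 13, 2008 gives a deadline of August 13, 2012, before any tolling.
The written tolling agreement from March 29, 2012 to May 27, 2013 tolled the period for 424 days, extending the deadline to October 11, 2013.
None of the other events listed affects the running of the period under the stated rules.
Brennan filed on January 7, 2014, after the October 11, 2013 deadline, so the action is time-barred.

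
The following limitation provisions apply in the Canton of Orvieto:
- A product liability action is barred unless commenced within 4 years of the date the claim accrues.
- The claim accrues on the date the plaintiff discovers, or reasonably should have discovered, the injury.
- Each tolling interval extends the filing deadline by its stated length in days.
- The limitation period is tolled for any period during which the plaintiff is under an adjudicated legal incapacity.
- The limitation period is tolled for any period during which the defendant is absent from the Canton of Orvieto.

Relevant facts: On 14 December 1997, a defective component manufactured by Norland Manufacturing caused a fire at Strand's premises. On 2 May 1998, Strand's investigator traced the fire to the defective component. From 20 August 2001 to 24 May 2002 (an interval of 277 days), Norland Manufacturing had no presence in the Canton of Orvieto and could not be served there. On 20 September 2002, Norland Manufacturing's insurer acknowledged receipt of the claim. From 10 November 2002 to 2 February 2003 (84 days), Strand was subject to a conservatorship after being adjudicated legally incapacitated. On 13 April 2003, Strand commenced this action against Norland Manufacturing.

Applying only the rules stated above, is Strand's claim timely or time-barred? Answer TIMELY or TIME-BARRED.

TIMELY

The claim did not accrue until Strand discovered the injury on 2 May 1998; the 14 December 1997 act date does not start the clock under the stated rule.
4 years from 2 May 1998 is 2 May 2002.
The defendant's absence from the jurisdiction from 20 August 2001 to 24 May 2002 tolled the period for 277 days, extending the deadline to 3 February 2003.
Because the plaintiff's legal incapacity ran from 10 November 2002 to 2 February 2003, the deadline is extended by 84 days to 28 April 2003.
The other events in the timeline have no effect on the limitation period under the stated rules.
The 13 April 2003 filing precedes the 28 April 2003 deadline; the claim is timely.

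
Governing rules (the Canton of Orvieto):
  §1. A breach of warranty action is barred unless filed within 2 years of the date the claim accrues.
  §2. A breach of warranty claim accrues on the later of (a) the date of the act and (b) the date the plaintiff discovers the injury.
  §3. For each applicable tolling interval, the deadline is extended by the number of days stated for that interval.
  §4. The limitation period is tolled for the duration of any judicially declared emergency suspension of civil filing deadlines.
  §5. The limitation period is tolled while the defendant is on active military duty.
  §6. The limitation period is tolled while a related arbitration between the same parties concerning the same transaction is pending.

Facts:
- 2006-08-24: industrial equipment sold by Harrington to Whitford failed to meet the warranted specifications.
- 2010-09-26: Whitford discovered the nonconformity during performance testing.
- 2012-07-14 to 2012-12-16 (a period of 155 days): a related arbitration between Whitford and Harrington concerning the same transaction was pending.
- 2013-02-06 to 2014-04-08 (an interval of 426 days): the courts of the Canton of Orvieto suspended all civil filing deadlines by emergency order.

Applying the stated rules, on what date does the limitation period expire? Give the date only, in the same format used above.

The claim accrued on 2010-09-26 — the later of the 2006-08-24 act and the 2010-09-26 discovery.
2 years from 2010-09-26 is 2012-09-26.
The pending related arbitration from 2012-07-14 to 2012-12-16 tolled the period for 155 days, extending the deadline to 2013-02-28.
The emergency suspension of filing deadlines from 2013-02-06 to 2014-04-08 tolled the period for 426 days, extending the deadline to 2014-04-30.

2014-04-30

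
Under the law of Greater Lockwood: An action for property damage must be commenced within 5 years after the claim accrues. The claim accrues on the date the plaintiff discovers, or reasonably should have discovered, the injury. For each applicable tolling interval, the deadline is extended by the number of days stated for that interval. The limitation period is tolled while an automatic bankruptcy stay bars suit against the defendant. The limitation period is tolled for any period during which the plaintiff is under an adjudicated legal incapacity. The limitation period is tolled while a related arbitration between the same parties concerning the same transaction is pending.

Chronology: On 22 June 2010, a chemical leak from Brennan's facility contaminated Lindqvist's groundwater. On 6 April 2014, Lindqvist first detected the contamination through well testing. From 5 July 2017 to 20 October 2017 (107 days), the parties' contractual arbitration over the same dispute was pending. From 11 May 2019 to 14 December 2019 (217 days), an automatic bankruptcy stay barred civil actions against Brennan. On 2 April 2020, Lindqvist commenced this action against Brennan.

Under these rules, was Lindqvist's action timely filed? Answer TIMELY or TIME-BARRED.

TIME-BARRED

Under the discovery rule, the claim accrued on 6 April 2014, when Lindqvist discovered the injury — not on the 22 June 2010 date of the underlying act.
The untolled deadline — 5 years after 6 April 2014 — is 6 April 2019.
The period was tolled for 107 days by the pending related arbitration (5 July 2017 to 20 October 2017), pushing the deadline to 22 July 2019.
The automatic bankruptcy stay from 11 May 2019 to 14 December 2019 tolled the period for 217 days, extending the deadline to 24 February 2020.
Lindqvist filed on 2 April 2020, after the 24 February 2020 deadline, so the action is time-barred.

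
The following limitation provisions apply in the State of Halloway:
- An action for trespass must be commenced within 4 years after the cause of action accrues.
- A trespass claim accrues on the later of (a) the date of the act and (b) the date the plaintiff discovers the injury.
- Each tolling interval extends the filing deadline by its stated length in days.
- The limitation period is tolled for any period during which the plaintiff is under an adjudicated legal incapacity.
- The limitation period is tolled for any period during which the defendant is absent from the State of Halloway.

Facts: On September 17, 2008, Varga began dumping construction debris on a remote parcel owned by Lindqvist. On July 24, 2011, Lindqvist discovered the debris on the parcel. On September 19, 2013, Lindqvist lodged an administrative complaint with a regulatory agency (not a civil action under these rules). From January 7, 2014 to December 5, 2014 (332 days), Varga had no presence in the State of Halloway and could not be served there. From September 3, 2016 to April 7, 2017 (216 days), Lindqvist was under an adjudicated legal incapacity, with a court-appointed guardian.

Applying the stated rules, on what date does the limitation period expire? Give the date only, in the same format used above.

June 20, 2016

The claim accrued on July 24, 2011 — the later of the September 17, 2008 act and the July 24, 2011 discovery.
The untolled deadline — 4 years after July 24, 2011 — is July 24, 2015.
The period was tolled for 332 days by the defendant's absence from the jurisdiction (January 7, 2014 to December 5, 2014), pushing the deadline to June 20, 2016.
The plaintiff's legal incapacity from September 3, 2016 to April 7, 2017 began after the period had already run on June 20, 2016, so it has no tolling effect.
Nothing else in the chronology tolls or restarts the period.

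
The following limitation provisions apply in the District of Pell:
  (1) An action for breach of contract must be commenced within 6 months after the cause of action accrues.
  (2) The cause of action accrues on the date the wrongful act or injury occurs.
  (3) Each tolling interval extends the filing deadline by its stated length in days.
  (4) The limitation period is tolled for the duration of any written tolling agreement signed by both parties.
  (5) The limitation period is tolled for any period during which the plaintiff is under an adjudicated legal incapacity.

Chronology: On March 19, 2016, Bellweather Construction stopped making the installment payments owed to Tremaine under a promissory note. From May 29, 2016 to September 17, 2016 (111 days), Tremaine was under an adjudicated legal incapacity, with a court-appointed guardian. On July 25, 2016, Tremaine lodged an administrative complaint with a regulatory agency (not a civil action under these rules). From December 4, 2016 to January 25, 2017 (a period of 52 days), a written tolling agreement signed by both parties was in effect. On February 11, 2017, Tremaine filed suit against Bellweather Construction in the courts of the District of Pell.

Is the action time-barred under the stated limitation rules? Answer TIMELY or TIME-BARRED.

TIMELY

The claim accrued on March 19, 2016, when the wrongful act occurred.
The untolled deadline — 6 months after March 19, 2016 — is September 19, 2016.
Because the plaintiff's legal incapacity ran from May 29, 2016 to September 17, 2016, the deadline is extended by 111 days to January 8, 2017.
The period was tolled for 52 days by the written tolling agreement (December 4, 2016 to January 25, 2017), pushing the deadline to March 1, 2017.
None of the other events listed affects the running of the period under the stated rules.
The February 11, 2017 filing precedes the March 1, 2017 deadline; the claim is timely.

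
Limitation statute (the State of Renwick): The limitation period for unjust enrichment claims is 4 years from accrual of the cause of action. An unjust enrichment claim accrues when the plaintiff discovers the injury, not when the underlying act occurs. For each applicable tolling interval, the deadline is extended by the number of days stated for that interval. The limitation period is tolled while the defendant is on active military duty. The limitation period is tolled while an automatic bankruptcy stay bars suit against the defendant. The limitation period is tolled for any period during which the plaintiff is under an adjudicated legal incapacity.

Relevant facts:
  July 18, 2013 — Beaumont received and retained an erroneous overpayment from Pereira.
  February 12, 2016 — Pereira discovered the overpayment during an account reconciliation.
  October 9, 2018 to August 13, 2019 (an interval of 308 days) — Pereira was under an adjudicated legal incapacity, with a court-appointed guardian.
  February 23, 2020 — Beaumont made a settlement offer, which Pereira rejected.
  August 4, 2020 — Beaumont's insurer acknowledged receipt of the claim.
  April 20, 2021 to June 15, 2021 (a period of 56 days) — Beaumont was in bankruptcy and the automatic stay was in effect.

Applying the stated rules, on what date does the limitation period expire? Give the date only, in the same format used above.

Under the discovery rule, the claim accrued on February 12, 2016, when Pereira discovered the injury — not on the July 18, 2013 date of the underlying act.
The untolled deadline — 4 years after February 12, 2016 — is February 12, 2020.
Because the plaintiff's legal incapacity ran from October 9, 2018 to August 13, 2019, the deadline is extended by 308 days to December 16, 2020.
By the time the automatic bankruptcy stay began on April 20, 2021, the limitation period had already expired on December 16, 2020; that interval cannot revive it.
Nothing else in the chronology tolls or restarts the period.

December 16, 2020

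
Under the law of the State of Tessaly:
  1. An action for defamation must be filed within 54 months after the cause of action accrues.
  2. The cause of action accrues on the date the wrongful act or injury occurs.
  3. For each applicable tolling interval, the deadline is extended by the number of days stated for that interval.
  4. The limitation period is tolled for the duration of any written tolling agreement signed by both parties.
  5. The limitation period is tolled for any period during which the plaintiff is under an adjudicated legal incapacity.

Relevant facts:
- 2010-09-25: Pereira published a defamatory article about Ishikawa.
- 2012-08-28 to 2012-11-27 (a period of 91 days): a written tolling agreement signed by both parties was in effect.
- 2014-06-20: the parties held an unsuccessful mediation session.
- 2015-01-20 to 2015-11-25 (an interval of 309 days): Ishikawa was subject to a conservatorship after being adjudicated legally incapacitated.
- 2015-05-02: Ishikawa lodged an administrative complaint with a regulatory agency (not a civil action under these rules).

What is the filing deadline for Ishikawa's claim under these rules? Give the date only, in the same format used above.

2016-04-28

The cause of action accrued on 2010-09-25, the date of the act.
Adding the 54 months base period to 2010-09-25 gives a deadline of 2015-03-25, before any tolling.
The written tolling agreement from 2012-08-28 to 2012-11-27 tolled the period for 91 days, extending the deadline to 2015-06-24.
The plaintiff's legal incapacity from 2015-01-20 to 2015-11-25 tolled the period for 309 days, extending the deadline to 2016-04-28.
None of the other events listed affects the running of the period under the stated rules.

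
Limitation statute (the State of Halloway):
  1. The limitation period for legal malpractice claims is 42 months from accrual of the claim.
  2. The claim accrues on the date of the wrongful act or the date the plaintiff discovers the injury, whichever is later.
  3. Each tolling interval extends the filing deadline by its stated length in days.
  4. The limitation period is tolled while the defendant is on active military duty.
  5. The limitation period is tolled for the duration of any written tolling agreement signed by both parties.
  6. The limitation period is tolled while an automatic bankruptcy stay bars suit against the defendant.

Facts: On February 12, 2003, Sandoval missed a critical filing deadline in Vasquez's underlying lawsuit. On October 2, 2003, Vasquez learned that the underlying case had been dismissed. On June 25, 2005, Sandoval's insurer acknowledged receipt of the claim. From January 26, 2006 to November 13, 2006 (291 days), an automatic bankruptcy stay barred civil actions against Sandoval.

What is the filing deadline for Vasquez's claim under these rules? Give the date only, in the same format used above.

January 18, 2008

Taking the later of the act (February 12, 2003) and discovery (October 2, 2003), the claim accrued on October 2, 2003.
42 months from October 2, 2003 is April 2, 2007.
Because the automatic bankruptcy stay ran from January 26, 2006 to November 13, 2006, the deadline is extended by 291 days to January 18, 2008.
None of the other events listed affects the running of the period under the stated rules.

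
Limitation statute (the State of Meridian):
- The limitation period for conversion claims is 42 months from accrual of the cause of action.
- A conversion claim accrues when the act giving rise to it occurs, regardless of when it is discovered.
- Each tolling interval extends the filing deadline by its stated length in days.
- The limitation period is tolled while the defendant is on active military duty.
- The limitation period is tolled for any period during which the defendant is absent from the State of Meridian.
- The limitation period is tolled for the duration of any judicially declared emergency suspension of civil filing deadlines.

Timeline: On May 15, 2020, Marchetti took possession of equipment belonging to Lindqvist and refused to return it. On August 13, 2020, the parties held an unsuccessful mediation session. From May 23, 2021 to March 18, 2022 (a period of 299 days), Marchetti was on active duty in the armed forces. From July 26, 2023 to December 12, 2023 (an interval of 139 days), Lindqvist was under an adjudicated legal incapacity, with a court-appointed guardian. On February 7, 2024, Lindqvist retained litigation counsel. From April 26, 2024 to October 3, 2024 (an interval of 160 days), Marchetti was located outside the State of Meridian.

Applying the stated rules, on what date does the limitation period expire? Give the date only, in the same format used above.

The limitation period began to run on May 15, 2020.
42 months from May 15, 2020 is November 15, 2023.
Because the defendant's active military service ran from May 23, 2021 to March 18, 2022, the deadline is extended by 299 days to September 9, 2024.
The defendant's absence from the jurisdiction from April 26, 2024 to October 3, 2024 tolled the period for 160 days, extending the deadline to February 16, 2025.
No stated provision tolls the period for the plaintiff's incapacity, so the interval from July 26, 2023 to December 12, 2023 has no effect on the deadline.
Nothing else in the chronology tolls or restarts the period.

February 16, 2025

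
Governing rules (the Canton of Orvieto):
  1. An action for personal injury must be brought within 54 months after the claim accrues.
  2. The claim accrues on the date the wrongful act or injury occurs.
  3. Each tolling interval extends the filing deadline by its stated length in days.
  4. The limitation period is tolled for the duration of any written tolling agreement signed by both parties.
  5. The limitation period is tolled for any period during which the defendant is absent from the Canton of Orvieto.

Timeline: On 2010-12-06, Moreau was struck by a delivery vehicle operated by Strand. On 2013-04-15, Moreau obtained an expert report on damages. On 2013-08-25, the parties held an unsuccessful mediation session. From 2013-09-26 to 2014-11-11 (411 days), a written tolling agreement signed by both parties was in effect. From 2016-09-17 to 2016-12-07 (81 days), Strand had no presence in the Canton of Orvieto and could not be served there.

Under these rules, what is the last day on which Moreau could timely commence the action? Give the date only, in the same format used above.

2016-07-21

The limitation period began to run on 2010-12-06.
54 months from 2010-12-06 is 2015-06-06.
The period was tolled for 411 days by the written tolling agreement (2013-09-26 to 2014-11-11), pushing the deadline to 2016-07-21.
The defendant's absence from the jurisdiction starting 2016-09-17 came too late — the period had run on 2016-07-21 — and so does not extend the deadline.
The other events in the timeline have no effect on the limitation period under the stated rules.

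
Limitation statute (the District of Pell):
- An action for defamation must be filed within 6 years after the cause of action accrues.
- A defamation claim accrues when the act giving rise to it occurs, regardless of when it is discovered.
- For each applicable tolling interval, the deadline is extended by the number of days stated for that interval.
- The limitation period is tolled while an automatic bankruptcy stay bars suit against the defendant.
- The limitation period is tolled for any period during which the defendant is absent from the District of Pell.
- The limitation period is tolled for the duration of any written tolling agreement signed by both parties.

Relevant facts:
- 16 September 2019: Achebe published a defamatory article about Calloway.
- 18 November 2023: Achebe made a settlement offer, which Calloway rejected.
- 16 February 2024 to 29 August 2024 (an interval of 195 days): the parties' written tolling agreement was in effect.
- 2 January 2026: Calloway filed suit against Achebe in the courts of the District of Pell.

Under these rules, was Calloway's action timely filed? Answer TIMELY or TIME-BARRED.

TIMELY

The claim accrued on 16 September 2019, when the wrongful act occurred.
The untolled deadline — 6 years after 16 September 2019 — is 16 September 2025.
The period was tolled for 195 days by the written tolling agreement (16 February 2024 to 29 August 2024), pushing the deadline to 30 March 2026.
The other events in the timeline have no effect on the limitation period under the stated rules.
Calloway filed on 2 January 2026, before the 30 March 2026 deadline, so the action is timely.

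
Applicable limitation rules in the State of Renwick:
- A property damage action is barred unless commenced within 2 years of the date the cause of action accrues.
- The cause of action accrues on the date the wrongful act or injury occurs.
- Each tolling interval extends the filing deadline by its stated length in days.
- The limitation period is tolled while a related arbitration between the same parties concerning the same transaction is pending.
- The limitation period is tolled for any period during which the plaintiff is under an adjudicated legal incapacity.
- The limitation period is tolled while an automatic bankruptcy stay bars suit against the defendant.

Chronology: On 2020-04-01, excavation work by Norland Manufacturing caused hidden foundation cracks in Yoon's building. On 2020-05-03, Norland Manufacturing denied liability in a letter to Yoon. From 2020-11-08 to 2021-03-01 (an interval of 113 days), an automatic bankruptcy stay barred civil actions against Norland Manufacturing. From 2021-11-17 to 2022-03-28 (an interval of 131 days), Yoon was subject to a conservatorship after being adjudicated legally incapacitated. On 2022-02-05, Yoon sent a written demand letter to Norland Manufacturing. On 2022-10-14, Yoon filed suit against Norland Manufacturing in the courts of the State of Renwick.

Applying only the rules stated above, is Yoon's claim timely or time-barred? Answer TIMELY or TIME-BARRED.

TIMELY

The limitation period began to run on 2020-04-01.
The untolled deadline — 2 years after 2020-04-01 — is 2022-04-01.
The period was tolled for 113 days by the automatic bankruptcy stay (2020-11-08 to 2021-03-01), pushing the deadline to 2022-07-23.
The plaintiff's legal incapacity from 2021-11-17 to 2022-03-28 tolled the period for 131 days, extending the deadline to 2022-12-01.
The other events in the timeline have no effect on the limitation period under the stated rules.
Filing on 2022-10-14 beat the 2022-12-01 deadline — the action is timely.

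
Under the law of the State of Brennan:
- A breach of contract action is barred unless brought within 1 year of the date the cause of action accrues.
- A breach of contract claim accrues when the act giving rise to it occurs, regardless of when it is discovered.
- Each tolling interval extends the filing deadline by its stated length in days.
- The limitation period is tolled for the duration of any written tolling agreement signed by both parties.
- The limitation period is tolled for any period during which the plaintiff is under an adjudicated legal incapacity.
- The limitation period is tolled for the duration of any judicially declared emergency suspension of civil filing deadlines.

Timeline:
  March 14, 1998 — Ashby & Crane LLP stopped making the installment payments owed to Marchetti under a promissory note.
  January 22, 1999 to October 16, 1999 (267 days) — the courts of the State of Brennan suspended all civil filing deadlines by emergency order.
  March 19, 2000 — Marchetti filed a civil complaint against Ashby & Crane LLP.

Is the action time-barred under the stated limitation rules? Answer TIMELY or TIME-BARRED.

The claim accrued on March 14, 1998, when the wrongful act occurred.
Adding the 1 year base period to March 14, 1998 gives a deadline of March 14, 1999, before any tolling.
Because the emergency suspension of filing deadlines ran from January 22, 1999 to October 16, 1999, the deadline is extended by 267 days to December 6, 1999.
Filing on March 19, 2000 missed the December 6, 1999 deadline — the action is time-barred.

TIME-BARRED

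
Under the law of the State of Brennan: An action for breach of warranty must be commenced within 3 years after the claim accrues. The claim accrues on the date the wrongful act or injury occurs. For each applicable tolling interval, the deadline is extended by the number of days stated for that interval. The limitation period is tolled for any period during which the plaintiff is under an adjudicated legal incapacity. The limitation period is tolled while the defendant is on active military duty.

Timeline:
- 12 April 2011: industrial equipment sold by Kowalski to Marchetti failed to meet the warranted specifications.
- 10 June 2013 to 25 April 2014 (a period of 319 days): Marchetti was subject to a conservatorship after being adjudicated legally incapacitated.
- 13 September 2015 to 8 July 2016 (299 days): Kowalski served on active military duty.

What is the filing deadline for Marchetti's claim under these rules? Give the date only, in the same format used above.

The claim accrued on 12 April 2011, when the wrongful act occurred.
The untolled deadline — 3 years after 12 April 2011 — is 12 April 2014.
Because the plaintiff's legal incapacity ran from 10 June 2013 to 25 April 2014, the deadline is extended by 319 days to 25 February 2015.
The defendant's active military service from 13 September 2015 to 8 July 2016 began after the period had already run on 25 February 2015, so it has no tolling effect.

25 February 2015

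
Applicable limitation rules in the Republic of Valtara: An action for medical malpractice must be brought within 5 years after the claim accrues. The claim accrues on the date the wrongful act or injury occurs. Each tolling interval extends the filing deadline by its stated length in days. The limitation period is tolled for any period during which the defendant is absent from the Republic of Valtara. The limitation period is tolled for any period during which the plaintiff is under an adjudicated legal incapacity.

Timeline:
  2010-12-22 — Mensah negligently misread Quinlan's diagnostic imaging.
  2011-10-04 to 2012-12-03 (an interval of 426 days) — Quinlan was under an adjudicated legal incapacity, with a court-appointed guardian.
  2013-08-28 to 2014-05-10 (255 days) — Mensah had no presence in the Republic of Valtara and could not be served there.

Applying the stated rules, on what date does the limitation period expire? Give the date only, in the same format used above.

2017-11-02

The claim accrued on 2010-12-22, the date of the act.
The untolled deadline — 5 years after 2010-12-22 — is 2015-12-22.
The plaintiff's legal incapacity from 2011-10-04 to 2012-12-03 tolled the period for 426 days, extending the deadline to 2017-02-20.
The period was tolled for 255 days by the defendant's absence from the jurisdiction (2013-08-28 to 2014-05-10), pushing the deadline to 2017-11-02.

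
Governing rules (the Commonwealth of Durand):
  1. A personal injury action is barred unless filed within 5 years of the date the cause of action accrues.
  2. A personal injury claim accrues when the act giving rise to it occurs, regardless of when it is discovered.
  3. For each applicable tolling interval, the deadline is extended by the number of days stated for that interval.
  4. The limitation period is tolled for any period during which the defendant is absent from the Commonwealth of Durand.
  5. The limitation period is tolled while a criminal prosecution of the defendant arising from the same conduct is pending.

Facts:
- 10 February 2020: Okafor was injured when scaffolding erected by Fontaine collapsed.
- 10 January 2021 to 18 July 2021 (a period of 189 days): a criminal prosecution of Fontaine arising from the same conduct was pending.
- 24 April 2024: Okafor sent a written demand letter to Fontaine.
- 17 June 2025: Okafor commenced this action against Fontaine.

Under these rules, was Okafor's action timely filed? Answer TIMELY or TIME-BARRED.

The limitation period began to run on 10 February 2020.
The untolled deadline — 5 years after 10 February 2020 — is 10 February 2025.
Because the pending criminal prosecution ran from 10 January 2021 to 18 July 2021, the deadline is extended by 189 days to 18 August 2025.
Nothing else in the chronology tolls or restarts the period.
Filing on 17 June 2025 beat the 18 August 2025 deadline — the action is timely.

TIMELY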